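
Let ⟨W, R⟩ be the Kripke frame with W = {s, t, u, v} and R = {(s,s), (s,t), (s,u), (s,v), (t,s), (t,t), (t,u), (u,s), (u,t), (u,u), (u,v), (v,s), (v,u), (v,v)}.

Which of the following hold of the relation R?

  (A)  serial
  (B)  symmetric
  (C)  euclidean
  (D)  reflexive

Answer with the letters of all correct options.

A, B, D

(A) serial: every world has an R-successor.
(B) symmetric: every R-edge is matched by its reverse.
(C) not euclidean: s R t and s R v but not t R v.
(D) reflexive: each world relates to itself.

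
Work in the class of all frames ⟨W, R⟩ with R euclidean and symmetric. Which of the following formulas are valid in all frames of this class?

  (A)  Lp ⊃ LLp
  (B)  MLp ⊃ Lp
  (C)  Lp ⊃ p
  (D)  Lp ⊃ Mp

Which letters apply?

A symmetric euclidean relation is transitive (uRv and vRw give vRu by symmetry, then uRw by the euclidean condition, applied at v).
(A) Lp ⊃ LLp is axiom 4; it is valid on a frame exactly when R is transitive. Every such R is transitive, so valid.
(B) MLp ⊃ Lp is the dual of axiom 5, which corresponds to the euclidean property. Every such R is euclidean — valid.
(C) Lp ⊃ p is axiom T; it is valid on a frame exactly when R is reflexive. Such an R need not be reflexive, so not valid.
(D) Lp ⊃ Mp is axiom D, which corresponds to seriality. Such an R need not be serial — not valid.

A, B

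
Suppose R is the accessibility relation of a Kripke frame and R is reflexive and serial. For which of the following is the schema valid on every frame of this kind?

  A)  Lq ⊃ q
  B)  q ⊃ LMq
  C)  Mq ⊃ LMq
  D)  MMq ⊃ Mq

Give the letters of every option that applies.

A

(A) Lq ⊃ q is axiom T; it is valid on a frame exactly when R is reflexive. Every such R is reflexive, so valid.
(B) q ⊃ LMq (axiom B) characterises the symmetric frames. Such an R need not be symmetric — not valid.
(C) axiom 5: valid iff R is euclidean. Such an R need not be euclidean — not valid.
(D) MMq ⊃ Mq is the dual of axiom 4, which corresponds to transitivity. Such an R need not be transitive — not valid.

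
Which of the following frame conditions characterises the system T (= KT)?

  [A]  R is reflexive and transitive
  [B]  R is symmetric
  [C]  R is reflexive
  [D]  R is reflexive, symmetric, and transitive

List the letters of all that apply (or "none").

C

(A) this class determines S4, not T (= KT).
(B) this class determines KB, not T (= KT).
(C) T (= KT) is sound and complete for exactly this class.
(D) this class determines S5, not T (= KT).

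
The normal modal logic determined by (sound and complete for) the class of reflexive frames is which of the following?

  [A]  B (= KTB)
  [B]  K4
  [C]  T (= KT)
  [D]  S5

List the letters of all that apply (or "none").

C

(A) B (= KTB) is determined by the class of reflexive and symmetric frames.
(B) K4 is determined by the class of transitive frames.
(C) T (= KT) is determined by exactly this class.
(D) S5 is determined by the class of reflexive, symmetric, and transitive frames.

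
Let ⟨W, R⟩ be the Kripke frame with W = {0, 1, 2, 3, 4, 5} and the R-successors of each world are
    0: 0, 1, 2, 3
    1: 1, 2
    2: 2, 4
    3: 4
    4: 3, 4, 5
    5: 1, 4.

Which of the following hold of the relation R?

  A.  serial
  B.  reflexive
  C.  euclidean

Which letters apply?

(A) serial: every world has an R-successor.
(B) not reflexive: not 3 R 3.
(C) not euclidean: 0 R 1 and 0 R 0 but not 1 R 0.

A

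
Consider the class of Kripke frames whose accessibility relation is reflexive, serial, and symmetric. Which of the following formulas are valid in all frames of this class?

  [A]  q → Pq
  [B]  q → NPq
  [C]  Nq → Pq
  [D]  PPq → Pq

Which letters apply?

A, B, C

(A) q → Pq (the dual of axiom T) characterises the reflexive frames. Every such R is reflexive — valid.
(B) q → NPq (axiom B) characterises the symmetric frames. Every such R is symmetric — valid.
(C) axiom D: valid iff R is serial. Every such R is serial — valid.
(D) the dual of axiom 4: valid iff R is transitive. Such an R need not be transitive — not valid.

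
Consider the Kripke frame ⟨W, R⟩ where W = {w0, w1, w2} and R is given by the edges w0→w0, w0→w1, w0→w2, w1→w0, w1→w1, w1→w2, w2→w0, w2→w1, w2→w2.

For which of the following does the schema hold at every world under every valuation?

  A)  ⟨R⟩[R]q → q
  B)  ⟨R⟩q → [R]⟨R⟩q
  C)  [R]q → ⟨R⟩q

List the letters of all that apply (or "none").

R is symmetric: every R-edge is matched by its reverse.
R is euclidean: any two R-successors of the same world are R-related.
R is serial: every world has an R-successor.
(A) the dual of axiom B: valid iff R is symmetric. R is symmetric — valid.
(B) ⟨R⟩q → [R]⟨R⟩q is axiom 5; it is valid on a frame exactly when R is euclidean. R is euclidean, so valid.
(C) [R]q → ⟨R⟩q is axiom D, which corresponds to seriality. R is serial — valid.

A, B, C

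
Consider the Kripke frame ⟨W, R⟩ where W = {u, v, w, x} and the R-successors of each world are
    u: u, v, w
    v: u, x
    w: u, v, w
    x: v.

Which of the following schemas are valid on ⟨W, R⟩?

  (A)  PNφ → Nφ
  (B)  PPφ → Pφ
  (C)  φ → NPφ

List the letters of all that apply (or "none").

R is not symmetric: w R v but not v R w.
R is not transitive: u R v and v R x but not u R x.
R is not euclidean: u R v and u R w but not v R w.
(A) PNφ → Nφ is the dual of axiom 5, which corresponds to the euclidean property. R is not euclidean — not valid.
(B) the dual of axiom 4: valid iff R is transitive. R is not transitive — not valid.
(C) axiom B: valid iff R is symmetric. R is not symmetric — not valid.

none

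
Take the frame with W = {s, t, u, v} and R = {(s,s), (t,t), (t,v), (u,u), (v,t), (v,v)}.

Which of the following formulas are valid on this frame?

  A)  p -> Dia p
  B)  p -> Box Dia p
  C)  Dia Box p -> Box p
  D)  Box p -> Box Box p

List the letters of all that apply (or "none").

R is reflexive: each world relates to itself.
R is symmetric: every R-edge is matched by its reverse.
R is transitive: R is closed under composition.
R is euclidean: any two R-successors of the same world are R-related.
(A) p -> Dia p (the dual of axiom T) characterises the reflexive frames. R is reflexive — valid.
(B) p -> Box Dia p is axiom B, which corresponds to symmetry. R is symmetric — valid.
(C) Dia Box p -> Box p (the dual of axiom 5) characterises the euclidean frames. R is euclidean — valid.
(D) Box p -> Box Box p is axiom 4; it is valid on a frame exactly when R is transitive. R is transitive, so valid.

A, B, C, D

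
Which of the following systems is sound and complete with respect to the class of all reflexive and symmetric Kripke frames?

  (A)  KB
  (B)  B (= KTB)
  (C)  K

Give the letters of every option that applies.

(A) KB is determined by the class of symmetric frames.
(B) B (= KTB) is determined by exactly this class.
(C) K is determined by the class of arbitrary frames.

B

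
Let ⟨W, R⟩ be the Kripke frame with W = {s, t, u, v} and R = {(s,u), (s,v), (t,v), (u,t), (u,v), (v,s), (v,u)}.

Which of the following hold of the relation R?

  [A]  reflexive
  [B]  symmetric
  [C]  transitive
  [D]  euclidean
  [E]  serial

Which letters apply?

(A) not reflexive: not s R s.
(B) not symmetric: s R u but not u R s.
(C) not transitive: s R u and u R t but not s R t.
(D) not euclidean: u R v and u R t but not v R t.
(E) serial: every world has an R-successor.

E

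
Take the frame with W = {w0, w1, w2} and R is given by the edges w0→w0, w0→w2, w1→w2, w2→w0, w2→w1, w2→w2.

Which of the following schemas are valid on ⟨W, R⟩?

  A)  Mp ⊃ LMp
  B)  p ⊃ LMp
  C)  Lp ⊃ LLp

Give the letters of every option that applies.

B

R is symmetric: every R-edge is matched by its reverse.
R is not transitive: w0 R w2 and w2 R w1 but not w0 R w1.
R is not euclidean: w2 R w0 and w2 R w1 but not w0 R w1.
(A) Mp ⊃ LMp is axiom 5, which corresponds to the euclidean property. R is not euclidean — not valid.
(B) p ⊃ LMp is axiom B, which corresponds to symmetry. R is symmetric — valid.
(C) Lp ⊃ LLp (axiom 4) characterises the transitive frames. R is not transitive — not valid.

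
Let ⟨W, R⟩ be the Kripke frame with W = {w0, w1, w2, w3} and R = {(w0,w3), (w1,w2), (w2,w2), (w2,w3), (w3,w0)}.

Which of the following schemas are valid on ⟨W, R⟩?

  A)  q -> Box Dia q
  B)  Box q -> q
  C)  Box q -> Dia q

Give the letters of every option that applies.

R is not reflexive: not w0 R w0.
R is not symmetric: w1 R w2 but not w2 R w1.
R is serial: every world has an R-successor.
(A) q -> Box Dia q (axiom B) characterises the symmetric frames. R is not symmetric — not valid.
(B) Box q -> q (axiom T) characterises the reflexive frames. R is not reflexive — not valid.
(C) Box q -> Dia q (axiom D) characterises the serial frames. R is serial — valid.

C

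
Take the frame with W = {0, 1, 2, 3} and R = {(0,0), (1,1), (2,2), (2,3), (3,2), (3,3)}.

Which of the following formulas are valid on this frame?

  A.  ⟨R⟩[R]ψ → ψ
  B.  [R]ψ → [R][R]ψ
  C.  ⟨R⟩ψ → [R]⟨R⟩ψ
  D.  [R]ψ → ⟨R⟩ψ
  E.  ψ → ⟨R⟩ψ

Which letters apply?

R is reflexive: each world relates to itself.
R is symmetric: every R-edge is matched by its reverse.
R is transitive: R is closed under composition.
R is euclidean: any two R-successors of the same world are R-related.
R is serial: every world has an R-successor.
(A) ⟨R⟩[R]ψ → ψ (the dual of axiom B) characterises the symmetric frames. R is symmetric — valid.
(B) [R]ψ → [R][R]ψ (axiom 4) characterises the transitive frames. R is transitive — valid.
(C) axiom 5: valid iff R is euclidean. R is euclidean — valid.
(D) [R]ψ → ⟨R⟩ψ is axiom D; it is valid on a frame exactly when R is serial. R is serial, so valid.
(E) the dual of axiom T: valid iff R is reflexive. R is reflexive — valid.

A, B, C, D, E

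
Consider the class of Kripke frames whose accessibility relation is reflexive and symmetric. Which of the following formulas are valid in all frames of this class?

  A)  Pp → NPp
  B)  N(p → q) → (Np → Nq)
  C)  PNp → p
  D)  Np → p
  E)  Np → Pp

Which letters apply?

Reflexive relations are serial.
(A) Pp → NPp is axiom 5; it is valid on a frame exactly when R is euclidean. Such an R need not be euclidean, so not valid.
(B) N(p → q) → (Np → Nq) is the K axiom; it holds on all frames — valid.
(C) PNp → p is the dual of axiom B; it is valid on a frame exactly when R is symmetric. Every such R is symmetric, so valid.
(D) Np → p (axiom T) characterises the reflexive frames. Every such R is reflexive — valid.
(E) axiom D: valid iff R is serial. Every such R is serial — valid.

B, C, D, E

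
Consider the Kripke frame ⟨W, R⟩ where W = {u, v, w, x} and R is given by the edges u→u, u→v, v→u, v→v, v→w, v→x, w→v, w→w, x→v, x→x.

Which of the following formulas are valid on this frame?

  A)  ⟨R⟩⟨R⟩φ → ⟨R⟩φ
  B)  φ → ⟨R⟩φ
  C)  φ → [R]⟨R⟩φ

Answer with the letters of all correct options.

B, C

R is reflexive: each world relates to itself.
R is symmetric: every R-edge is matched by its reverse.
R is not transitive: u R v and v R w but not u R w.
(A) ⟨R⟩⟨R⟩φ → ⟨R⟩φ is the dual of axiom 4; it is valid on a frame exactly when R is transitive. R is not transitive, so not valid.
(B) φ → ⟨R⟩φ is the dual of axiom T; it is valid on a frame exactly when R is reflexive. R is reflexive, so valid.
(C) φ → [R]⟨R⟩φ (axiom B) characterises the symmetric frames. R is symmetric — valid.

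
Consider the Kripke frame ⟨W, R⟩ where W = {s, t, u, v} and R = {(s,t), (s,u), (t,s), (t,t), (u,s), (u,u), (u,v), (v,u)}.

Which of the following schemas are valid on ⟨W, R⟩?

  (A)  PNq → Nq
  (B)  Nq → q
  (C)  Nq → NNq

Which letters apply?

R is not reflexive: not s R s.
R is not transitive: s R t and t R s but not s R s.
R is not euclidean: s R t and s R u but not t R u.
(A) PNq → Nq (the dual of axiom 5) characterises the euclidean frames. R is not euclidean — not valid.
(B) axiom T: valid iff R is reflexive. R is not reflexive — not valid.
(C) axiom 4: valid iff R is transitive. R is not transitive — not valid.

none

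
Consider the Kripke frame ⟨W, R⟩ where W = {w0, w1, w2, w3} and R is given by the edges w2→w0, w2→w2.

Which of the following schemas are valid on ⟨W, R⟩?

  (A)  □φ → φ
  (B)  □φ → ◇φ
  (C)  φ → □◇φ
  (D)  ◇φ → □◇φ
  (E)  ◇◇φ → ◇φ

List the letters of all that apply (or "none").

R is not reflexive: not w0 R w0.
R is not symmetric: w2 R w0 but not w0 R w2.
R is transitive: R is closed under composition.
R is not euclidean: w2 R w0 and w2 R w2 but not w0 R w2.
R is not serial: w0 has no R-successor.
(A) axiom T: valid iff R is reflexive. R is not reflexive — not valid.
(B) □φ → ◇φ (axiom D) characterises the serial frames. R is not serial — not valid.
(C) axiom B: valid iff R is symmetric. R is not symmetric — not valid.
(D) ◇φ → □◇φ is axiom 5; it is valid on a frame exactly when R is euclidean. R is not euclidean, so not valid.
(E) ◇◇φ → ◇φ (the dual of axiom 4) characterises the transitive frames. R is transitive — valid.

E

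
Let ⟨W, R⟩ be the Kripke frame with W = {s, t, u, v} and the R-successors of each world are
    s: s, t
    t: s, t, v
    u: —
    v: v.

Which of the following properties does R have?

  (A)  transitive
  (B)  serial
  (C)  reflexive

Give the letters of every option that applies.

(A) not transitive: s R t and t R v but not s R v.
(B) not serial: u has no R-successor.
(C) not reflexive: not u R u.

none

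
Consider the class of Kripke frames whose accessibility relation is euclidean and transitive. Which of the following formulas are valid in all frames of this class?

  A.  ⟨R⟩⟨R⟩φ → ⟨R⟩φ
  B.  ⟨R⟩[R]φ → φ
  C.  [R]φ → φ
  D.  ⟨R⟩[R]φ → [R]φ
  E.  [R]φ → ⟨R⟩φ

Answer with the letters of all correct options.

(A) ⟨R⟩⟨R⟩φ → ⟨R⟩φ (the dual of axiom 4) characterises the transitive frames. Every such R is transitive — valid.
(B) the dual of axiom B: valid iff R is symmetric. Such an R need not be symmetric — not valid.
(C) [R]φ → φ is axiom T; it is valid on a frame exactly when R is reflexive. Such an R need not be reflexive, so not valid.
(D) the dual of axiom 5: valid iff R is euclidean. Every such R is euclidean — valid.
(E) [R]φ → ⟨R⟩φ is axiom D; it is valid on a frame exactly when R is serial. Such an R need not be serial, so not valid.

A, D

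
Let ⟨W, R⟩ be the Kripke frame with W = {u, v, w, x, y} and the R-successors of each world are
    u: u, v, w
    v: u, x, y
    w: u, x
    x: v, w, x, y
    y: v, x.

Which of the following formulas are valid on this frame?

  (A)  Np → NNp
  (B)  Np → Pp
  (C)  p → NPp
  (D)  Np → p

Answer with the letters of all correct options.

B, C

R is not reflexive: not v R v.
R is symmetric: every R-edge is matched by its reverse.
R is not transitive: u R v and v R x but not u R x.
R is serial: every world has an R-successor.
(A) Np → NNp (axiom 4) characterises the transitive frames. R is not transitive — not valid.
(B) axiom D: valid iff R is serial. R is serial — valid.
(C) axiom B: valid iff R is symmetric. R is symmetric — valid.
(D) axiom T: valid iff R is reflexive. R is not reflexive — not valid.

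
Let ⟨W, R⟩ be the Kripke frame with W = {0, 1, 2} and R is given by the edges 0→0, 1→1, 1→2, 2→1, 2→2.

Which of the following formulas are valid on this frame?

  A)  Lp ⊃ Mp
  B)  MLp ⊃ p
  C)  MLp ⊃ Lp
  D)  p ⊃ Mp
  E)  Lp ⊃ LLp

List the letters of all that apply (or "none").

A, B, C, D, E

R is reflexive: each world relates to itself.
R is symmetric: every R-edge is matched by its reverse.
R is transitive: R is closed under composition.
R is euclidean: any two R-successors of the same world are R-related.
R is serial: every world has an R-successor.
(A) axiom D: valid iff R is serial. R is serial — valid.
(B) MLp ⊃ p is the dual of axiom B; it is valid on a frame exactly when R is symmetric. R is symmetric, so valid.
(C) MLp ⊃ Lp is the dual of axiom 5; it is valid on a frame exactly when R is euclidean. R is euclidean, so valid.
(D) p ⊃ Mp is the dual of axiom T; it is valid on a frame exactly when R is reflexive. R is reflexive, so valid.
(E) Lp ⊃ LLp (axiom 4) characterises the transitive frames. R is transitive — valid.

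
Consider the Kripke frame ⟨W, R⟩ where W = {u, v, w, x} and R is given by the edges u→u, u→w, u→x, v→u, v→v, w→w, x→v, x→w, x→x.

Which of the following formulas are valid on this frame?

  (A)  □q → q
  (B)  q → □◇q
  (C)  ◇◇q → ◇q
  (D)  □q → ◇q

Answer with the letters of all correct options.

R is reflexive: each world relates to itself.
R is not symmetric: u R w but not w R u.
R is not transitive: u R x and x R v but not u R v.
R is serial: every world has an R-successor.
(A) axiom T: valid iff R is reflexive. R is reflexive — valid.
(B) axiom B: valid iff R is symmetric. R is not symmetric — not valid.
(C) ◇◇q → ◇q is the dual of axiom 4; it is valid on a frame exactly when R is transitive. R is not transitive, so not valid.
(D) axiom D: valid iff R is serial. R is serial — valid.

A, D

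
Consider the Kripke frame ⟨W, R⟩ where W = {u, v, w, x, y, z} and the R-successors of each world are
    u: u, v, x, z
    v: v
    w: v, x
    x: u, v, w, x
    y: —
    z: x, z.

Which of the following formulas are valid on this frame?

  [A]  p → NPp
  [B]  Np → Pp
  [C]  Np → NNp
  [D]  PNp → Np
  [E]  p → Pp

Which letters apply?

none

R is not reflexive: not w R w.
R is not symmetric: u R v but not v R u.
R is not transitive: u R x and x R w but not u R w.
R is not euclidean: u R v and u R u but not v R u.
R is not serial: y has no R-successor.
(A) p → NPp (axiom B) characterises the symmetric frames. R is not symmetric — not valid.
(B) Np → Pp (axiom D) characterises the serial frames. R is not serial — not valid.
(C) Np → NNp is axiom 4, which corresponds to transitivity. R is not transitive — not valid.
(D) PNp → Np (the dual of axiom 5) characterises the euclidean frames. R is not euclidean — not valid.
(E) p → Pp is the dual of axiom T, which corresponds to reflexivity. R is not reflexive — not valid.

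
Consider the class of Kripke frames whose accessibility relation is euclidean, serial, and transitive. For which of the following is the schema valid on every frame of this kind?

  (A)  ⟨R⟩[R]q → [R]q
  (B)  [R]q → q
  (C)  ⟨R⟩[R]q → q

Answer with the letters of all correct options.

(A) the dual of axiom 5: valid iff R is euclidean. Every such R is euclidean — valid.
(B) axiom T: valid iff R is reflexive. Such an R need not be reflexive — not valid.
(C) ⟨R⟩[R]q → q is the dual of axiom B, which corresponds to symmetry. Such an R need not be symmetric — not valid.

A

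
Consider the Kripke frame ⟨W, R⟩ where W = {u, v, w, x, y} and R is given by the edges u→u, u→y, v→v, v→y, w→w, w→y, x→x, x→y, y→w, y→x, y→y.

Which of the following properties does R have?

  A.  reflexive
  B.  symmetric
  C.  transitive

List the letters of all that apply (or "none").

A

(A) reflexive: each world relates to itself.
(B) not symmetric: u R y but not y R u.
(C) not transitive: u R y and y R w but not u R w.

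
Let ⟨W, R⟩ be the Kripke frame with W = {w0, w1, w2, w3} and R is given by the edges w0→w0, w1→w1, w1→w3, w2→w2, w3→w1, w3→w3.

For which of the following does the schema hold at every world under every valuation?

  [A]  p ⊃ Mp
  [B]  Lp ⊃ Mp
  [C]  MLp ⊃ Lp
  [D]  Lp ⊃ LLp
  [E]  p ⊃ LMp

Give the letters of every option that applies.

A, B, C, D, E

R is reflexive: each world relates to itself.
R is symmetric: every R-edge is matched by its reverse.
R is transitive: R is closed under composition.
R is euclidean: any two R-successors of the same world are R-related.
R is serial: every world has an R-successor.
(A) the dual of axiom T: valid iff R is reflexive. R is reflexive — valid.
(B) Lp ⊃ Mp is axiom D; it is valid on a frame exactly when R is serial. R is serial, so valid.
(C) MLp ⊃ Lp is the dual of axiom 5, which corresponds to the euclidean property. R is euclidean — valid.
(D) Lp ⊃ LLp is axiom 4; it is valid on a frame exactly when R is transitive. R is transitive, so valid.
(E) p ⊃ LMp (axiom B) characterises the symmetric frames. R is symmetric — valid.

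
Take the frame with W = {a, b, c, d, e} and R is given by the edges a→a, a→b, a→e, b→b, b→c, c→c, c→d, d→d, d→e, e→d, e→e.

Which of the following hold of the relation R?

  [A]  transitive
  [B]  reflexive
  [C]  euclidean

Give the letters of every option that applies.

B

(A) not transitive: a R b and b R c but not a R c.
(B) reflexive: each world relates to itself.
(C) not euclidean: a R b and a R a but not b R a.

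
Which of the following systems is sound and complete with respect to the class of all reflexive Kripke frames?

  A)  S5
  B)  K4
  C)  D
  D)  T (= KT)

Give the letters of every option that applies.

(A) S5 is determined by the class of reflexive, symmetric, and transitive frames.
(B) K4 is determined by the class of transitive frames.
(C) D is determined by the class of serial frames.
(D) T (= KT) is determined by exactly this class.

D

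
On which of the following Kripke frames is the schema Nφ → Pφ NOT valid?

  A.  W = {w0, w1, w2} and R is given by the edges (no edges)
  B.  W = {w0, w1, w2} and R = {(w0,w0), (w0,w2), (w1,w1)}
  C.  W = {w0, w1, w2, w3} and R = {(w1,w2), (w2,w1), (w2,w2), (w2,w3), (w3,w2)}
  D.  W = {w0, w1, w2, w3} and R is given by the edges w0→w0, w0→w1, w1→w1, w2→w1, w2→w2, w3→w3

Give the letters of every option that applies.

The schema Nφ → Pφ is axiom D; it is valid on a frame iff R is serial.
(A) R is not serial (w0 has no R-successor), so the schema fails here.
(B) R is not serial (w2 has no R-successor), so the schema fails here.
(C) R is not serial (w0 has no R-successor), so the schema fails here.
(D) R is serial (every world has an R-successor), so the schema is valid here.

A, B, C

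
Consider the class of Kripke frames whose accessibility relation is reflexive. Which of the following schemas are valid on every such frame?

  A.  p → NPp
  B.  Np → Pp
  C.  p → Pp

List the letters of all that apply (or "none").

A reflexive relation is serial.
(A) p → NPp (axiom B) characterises the symmetric frames. Such an R need not be symmetric — not valid.
(B) axiom D: valid iff R is serial. Every such R is serial — valid.
(C) p → Pp is the dual of axiom T; it is valid on a frame exactly when R is reflexive. Every such R is reflexive, so valid.

B, C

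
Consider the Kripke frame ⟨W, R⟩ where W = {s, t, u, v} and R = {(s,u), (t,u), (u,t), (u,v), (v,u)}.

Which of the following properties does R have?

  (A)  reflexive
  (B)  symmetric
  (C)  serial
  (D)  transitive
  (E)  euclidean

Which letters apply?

(A) not reflexive: not s R s.
(B) not symmetric: s R u but not u R s.
(C) serial: every world has an R-successor.
(D) not transitive: s R u and u R t but not s R t.
(E) not euclidean: u R t and u R v but not t R v.

C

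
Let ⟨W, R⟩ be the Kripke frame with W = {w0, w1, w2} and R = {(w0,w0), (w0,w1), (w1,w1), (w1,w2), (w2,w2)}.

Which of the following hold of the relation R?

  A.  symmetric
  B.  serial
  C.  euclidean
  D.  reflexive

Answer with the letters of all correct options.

(A) not symmetric: w0 R w1 but not w1 R w0.
(B) serial: every world has an R-successor.
(C) not euclidean: w0 R w1 and w0 R w0 but not w1 R w0.
(D) reflexive: each world relates to itself.

B, D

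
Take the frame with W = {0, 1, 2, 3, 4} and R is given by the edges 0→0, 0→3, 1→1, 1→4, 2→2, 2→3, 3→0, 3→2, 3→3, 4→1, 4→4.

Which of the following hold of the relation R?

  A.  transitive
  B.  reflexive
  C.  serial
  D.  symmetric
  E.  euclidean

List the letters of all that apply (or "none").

B, C, D

(A) not transitive: 0 R 3 and 3 R 2 but not 0 R 2.
(B) reflexive: each world relates to itself.
(C) serial: every world has an R-successor.
(D) symmetric: every R-edge is matched by its reverse.
(E) not euclidean: 3 R 0 and 3 R 2 but not 0 R 2.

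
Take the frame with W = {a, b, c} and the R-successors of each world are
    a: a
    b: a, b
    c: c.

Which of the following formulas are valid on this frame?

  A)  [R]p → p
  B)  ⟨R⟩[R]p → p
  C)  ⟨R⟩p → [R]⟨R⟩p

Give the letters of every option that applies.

A

R is reflexive: each world relates to itself.
R is not symmetric: b R a but not a R b.
R is not euclidean: b R a and b R b but not a R b.
(A) [R]p → p (axiom T) characterises the reflexive frames. R is reflexive — valid.
(B) ⟨R⟩[R]p → p is the dual of axiom B, which corresponds to symmetry. R is not symmetric — not valid.
(C) axiom 5: valid iff R is euclidean. R is not euclidean — not valid.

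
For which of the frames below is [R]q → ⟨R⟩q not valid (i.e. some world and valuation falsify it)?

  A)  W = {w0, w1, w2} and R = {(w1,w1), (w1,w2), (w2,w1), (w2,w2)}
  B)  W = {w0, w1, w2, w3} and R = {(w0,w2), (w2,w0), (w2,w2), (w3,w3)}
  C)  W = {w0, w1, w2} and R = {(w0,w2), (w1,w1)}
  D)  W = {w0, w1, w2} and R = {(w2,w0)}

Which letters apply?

A, B, C, D

The schema [R]q → ⟨R⟩q is axiom D; it is valid on a frame iff R is serial.
(A) R is not serial (w0 has no R-successor), so the schema fails here.
(B) R is not serial (w1 has no R-successor), so the schema fails here.
(C) R is not serial (w2 has no R-successor), so the schema fails here.
(D) R is not serial (w0 has no R-successor), so the schema fails here.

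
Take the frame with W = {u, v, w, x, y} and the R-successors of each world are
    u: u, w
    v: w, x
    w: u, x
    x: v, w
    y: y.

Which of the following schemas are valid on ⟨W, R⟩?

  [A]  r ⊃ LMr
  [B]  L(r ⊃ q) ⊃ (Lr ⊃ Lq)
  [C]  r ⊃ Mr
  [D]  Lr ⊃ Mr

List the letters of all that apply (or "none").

R is not reflexive: not v R v.
R is not symmetric: v R w but not w R v.
R is serial: every world has an R-successor.
(A) r ⊃ LMr (axiom B) characterises the symmetric frames. R is not symmetric — not valid.
(B) L(r ⊃ q) ⊃ (Lr ⊃ Lq) is the K axiom; it holds on all frames — valid.
(C) the dual of axiom T: valid iff R is reflexive. R is not reflexive — not valid.
(D) axiom D: valid iff R is serial. R is serial — valid.

B, D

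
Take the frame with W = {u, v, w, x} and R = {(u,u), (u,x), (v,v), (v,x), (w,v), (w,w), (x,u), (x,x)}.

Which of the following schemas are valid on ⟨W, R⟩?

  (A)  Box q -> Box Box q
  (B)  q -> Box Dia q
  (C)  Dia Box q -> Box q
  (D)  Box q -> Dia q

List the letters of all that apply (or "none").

R is not symmetric: v R x but not x R v.
R is not transitive: v R x and x R u but not v R u.
R is not euclidean: v R x and v R v but not x R v.
R is serial: every world has an R-successor.
(A) Box q -> Box Box q (axiom 4) characterises the transitive frames. R is not transitive — not valid.
(B) q -> Box Dia q is axiom B; it is valid on a frame exactly when R is symmetric. R is not symmetric, so not valid.
(C) the dual of axiom 5: valid iff R is euclidean. R is not euclidean — not valid.
(D) axiom D: valid iff R is serial. R is serial — valid.

D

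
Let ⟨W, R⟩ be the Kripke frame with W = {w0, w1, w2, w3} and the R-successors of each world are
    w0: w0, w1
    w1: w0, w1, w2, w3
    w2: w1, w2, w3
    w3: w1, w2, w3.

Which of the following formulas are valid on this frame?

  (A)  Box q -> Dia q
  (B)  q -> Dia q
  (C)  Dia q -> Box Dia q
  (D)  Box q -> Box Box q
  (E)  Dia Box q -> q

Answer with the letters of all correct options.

A, B, E

R is reflexive: each world relates to itself.
R is symmetric: every R-edge is matched by its reverse.
R is not transitive: w0 R w1 and w1 R w2 but not w0 R w2.
R is not euclidean: w1 R w0 and w1 R w2 but not w0 R w2.
R is serial: every world has an R-successor.
(A) Box q -> Dia q is axiom D, which corresponds to seriality. R is serial — valid.
(B) q -> Dia q is the dual of axiom T; it is valid on a frame exactly when R is reflexive. R is reflexive, so valid.
(C) Dia q -> Box Dia q (axiom 5) characterises the euclidean frames. R is not euclidean — not valid.
(D) Box q -> Box Box q (axiom 4) characterises the transitive frames. R is not transitive — not valid.
(E) Dia Box q -> q is the dual of axiom B; it is valid on a frame exactly when R is symmetric. R is symmetric, so valid.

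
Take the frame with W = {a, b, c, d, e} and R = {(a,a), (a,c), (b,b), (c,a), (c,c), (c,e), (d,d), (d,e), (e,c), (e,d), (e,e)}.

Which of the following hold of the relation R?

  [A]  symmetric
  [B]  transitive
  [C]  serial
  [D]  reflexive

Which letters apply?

A, C, D

(A) symmetric: every R-edge is matched by its reverse.
(B) not transitive: a R c and c R e but not a R e.
(C) serial: every world has an R-successor.
(D) reflexive: each world relates to itself.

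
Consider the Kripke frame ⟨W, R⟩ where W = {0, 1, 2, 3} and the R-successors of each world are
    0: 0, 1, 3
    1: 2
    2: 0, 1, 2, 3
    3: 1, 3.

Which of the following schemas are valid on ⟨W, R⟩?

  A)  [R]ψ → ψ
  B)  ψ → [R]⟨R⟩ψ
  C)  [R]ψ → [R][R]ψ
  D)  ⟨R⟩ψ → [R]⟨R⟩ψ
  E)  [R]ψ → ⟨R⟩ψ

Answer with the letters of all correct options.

R is not reflexive: not 1 R 1.
R is not symmetric: 0 R 1 but not 1 R 0.
R is not transitive: 0 R 1 and 1 R 2 but not 0 R 2.
R is not euclidean: 0 R 1 and 0 R 0 but not 1 R 0.
R is serial: every world has an R-successor.
(A) [R]ψ → ψ is axiom T, which corresponds to reflexivity. R is not reflexive — not valid.
(B) axiom B: valid iff R is symmetric. R is not symmetric — not valid.
(C) [R]ψ → [R][R]ψ is axiom 4, which corresponds to transitivity. R is not transitive — not valid.
(D) ⟨R⟩ψ → [R]⟨R⟩ψ is axiom 5; it is valid on a frame exactly when R is euclidean. R is not euclidean, so not valid.
(E) [R]ψ → ⟨R⟩ψ is axiom D; it is valid on a frame exactly when R is serial. R is serial, so valid.

E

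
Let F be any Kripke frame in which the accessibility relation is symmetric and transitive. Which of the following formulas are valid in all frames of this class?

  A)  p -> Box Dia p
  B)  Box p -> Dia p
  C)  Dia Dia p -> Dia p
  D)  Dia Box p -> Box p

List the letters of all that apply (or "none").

A symmetric transitive relation is euclidean (uRv and uRw give vRu by symmetry, then vRw by transitivity).
(A) p -> Box Dia p (axiom B) characterises the symmetric frames. Every such R is symmetric — valid.
(B) Box p -> Dia p is axiom D; it is valid on a frame exactly when R is serial. Such an R need not be serial, so not valid.
(C) Dia Dia p -> Dia p is the dual of axiom 4; it is valid on a frame exactly when R is transitive. Every such R is transitive, so valid.
(D) Dia Box p -> Box p is the dual of axiom 5, which corresponds to the euclidean property. Every such R is euclidean — valid.

A, C, D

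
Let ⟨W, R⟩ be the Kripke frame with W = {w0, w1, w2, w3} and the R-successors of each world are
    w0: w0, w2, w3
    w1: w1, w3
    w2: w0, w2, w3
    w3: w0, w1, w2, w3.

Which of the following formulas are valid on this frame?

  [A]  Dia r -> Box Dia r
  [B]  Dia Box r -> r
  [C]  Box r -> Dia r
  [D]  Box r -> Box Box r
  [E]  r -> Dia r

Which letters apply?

B, C, E

R is reflexive: each world relates to itself.
R is symmetric: every R-edge is matched by its reverse.
R is not transitive: w0 R w3 and w3 R w1 but not w0 R w1.
R is not euclidean: w3 R w0 and w3 R w1 but not w0 R w1.
R is serial: every world has an R-successor.
(A) Dia r -> Box Dia r is axiom 5, which corresponds to the euclidean property. R is not euclidean — not valid.
(B) Dia Box r -> r (the dual of axiom B) characterises the symmetric frames. R is symmetric — valid.
(C) Box r -> Dia r (axiom D) characterises the serial frames. R is serial — valid.
(D) Box r -> Box Box r (axiom 4) characterises the transitive frames. R is not transitive — not valid.
(E) r -> Dia r (the dual of axiom T) characterises the reflexive frames. R is reflexive — valid.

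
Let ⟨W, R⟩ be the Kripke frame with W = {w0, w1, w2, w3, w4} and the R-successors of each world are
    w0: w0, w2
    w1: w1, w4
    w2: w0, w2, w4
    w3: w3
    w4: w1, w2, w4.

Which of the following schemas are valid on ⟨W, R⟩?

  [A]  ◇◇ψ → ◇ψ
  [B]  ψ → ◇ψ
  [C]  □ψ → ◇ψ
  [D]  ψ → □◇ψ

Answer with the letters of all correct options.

B, C, D

R is reflexive: each world relates to itself.
R is symmetric: every R-edge is matched by its reverse.
R is not transitive: w0 R w2 and w2 R w4 but not w0 R w4.
R is serial: every world has an R-successor.
(A) the dual of axiom 4: valid iff R is transitive. R is not transitive — not valid.
(B) ψ → ◇ψ (the dual of axiom T) characterises the reflexive frames. R is reflexive — valid.
(C) axiom D: valid iff R is serial. R is serial — valid.
(D) ψ → □◇ψ is axiom B, which corresponds to symmetry. R is symmetric — valid.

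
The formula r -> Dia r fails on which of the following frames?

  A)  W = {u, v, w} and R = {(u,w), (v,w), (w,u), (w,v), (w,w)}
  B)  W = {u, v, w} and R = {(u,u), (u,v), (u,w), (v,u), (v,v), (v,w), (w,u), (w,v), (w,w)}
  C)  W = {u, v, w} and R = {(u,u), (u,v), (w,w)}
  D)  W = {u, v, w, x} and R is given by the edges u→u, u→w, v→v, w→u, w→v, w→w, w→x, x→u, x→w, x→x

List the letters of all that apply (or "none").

The schema r -> Dia r is the dual of axiom T; it is valid on a frame iff R is reflexive.
(A) R is not reflexive (not u R u), so the schema fails here.
(B) R is reflexive (each world relates to itself), so the schema is valid here.
(C) R is not reflexive (not v R v), so the schema fails here.
(D) R is reflexive (each world relates to itself), so the schema is valid here.

A, C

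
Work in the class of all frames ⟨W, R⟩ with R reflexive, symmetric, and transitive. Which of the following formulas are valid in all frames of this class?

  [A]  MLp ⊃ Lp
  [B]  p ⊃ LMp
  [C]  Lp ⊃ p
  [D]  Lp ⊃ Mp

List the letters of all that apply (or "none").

A, B, C, D

A relation that is reflexive, symmetric, and transitive is also euclidean and serial.
(A) MLp ⊃ Lp is the dual of axiom 5; it is valid on a frame exactly when R is euclidean. Every such R is euclidean, so valid.
(B) p ⊃ LMp (axiom B) characterises the symmetric frames. Every such R is symmetric — valid.
(C) Lp ⊃ p (axiom T) characterises the reflexive frames. Every such R is reflexive — valid.
(D) Lp ⊃ Mp (axiom D) characterises the serial frames. Every such R is serial — valid.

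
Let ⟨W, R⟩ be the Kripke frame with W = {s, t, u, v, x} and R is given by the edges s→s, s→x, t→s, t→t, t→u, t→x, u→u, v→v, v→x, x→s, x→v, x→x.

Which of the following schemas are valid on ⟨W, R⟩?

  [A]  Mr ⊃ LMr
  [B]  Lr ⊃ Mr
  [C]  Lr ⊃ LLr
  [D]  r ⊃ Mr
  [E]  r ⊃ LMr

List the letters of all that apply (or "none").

R is reflexive: each world relates to itself.
R is not symmetric: t R s but not s R t.
R is not transitive: s R x and x R v but not s R v.
R is not euclidean: t R s and t R t but not s R t.
R is serial: every world has an R-successor.
(A) Mr ⊃ LMr (axiom 5) characterises the euclidean frames. R is not euclidean — not valid.
(B) axiom D: valid iff R is serial. R is serial — valid.
(C) Lr ⊃ LLr is axiom 4; it is valid on a frame exactly when R is transitive. R is not transitive, so not valid.
(D) the dual of axiom T: valid iff R is reflexive. R is reflexive — valid.
(E) axiom B: valid iff R is symmetric. R is not symmetric — not valid.

B, D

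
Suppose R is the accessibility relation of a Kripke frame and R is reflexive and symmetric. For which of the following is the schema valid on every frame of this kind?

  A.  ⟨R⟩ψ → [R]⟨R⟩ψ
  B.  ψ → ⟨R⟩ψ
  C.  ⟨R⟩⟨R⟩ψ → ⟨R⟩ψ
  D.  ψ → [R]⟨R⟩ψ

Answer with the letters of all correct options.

B, D

Reflexive relations are serial.
(A) ⟨R⟩ψ → [R]⟨R⟩ψ is axiom 5; it is valid on a frame exactly when R is euclidean. Such an R need not be euclidean, so not valid.
(B) ψ → ⟨R⟩ψ (the dual of axiom T) characterises the reflexive frames. Every such R is reflexive — valid.
(C) ⟨R⟩⟨R⟩ψ → ⟨R⟩ψ is the dual of axiom 4; it is valid on a frame exactly when R is transitive. Such an R need not be transitive, so not valid.
(D) axiom B: valid iff R is symmetric. Every such R is symmetric — valid.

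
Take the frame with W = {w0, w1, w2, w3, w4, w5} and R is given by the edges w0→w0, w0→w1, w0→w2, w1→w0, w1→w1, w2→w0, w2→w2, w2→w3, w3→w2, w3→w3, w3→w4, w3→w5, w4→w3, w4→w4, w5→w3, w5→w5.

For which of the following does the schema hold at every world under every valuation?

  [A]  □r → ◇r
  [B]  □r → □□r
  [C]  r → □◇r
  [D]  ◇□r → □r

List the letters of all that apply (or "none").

R is symmetric: every R-edge is matched by its reverse.
R is not transitive: w0 R w2 and w2 R w3 but not w0 R w3.
R is not euclidean: w0 R w1 and w0 R w2 but not w1 R w2.
R is serial: every world has an R-successor.
(A) axiom D: valid iff R is serial. R is serial — valid.
(B) □r → □□r (axiom 4) characterises the transitive frames. R is not transitive — not valid.
(C) r → □◇r (axiom B) characterises the symmetric frames. R is symmetric — valid.
(D) ◇□r → □r is the dual of axiom 5, which corresponds to the euclidean property. R is not euclidean — not valid.

A, C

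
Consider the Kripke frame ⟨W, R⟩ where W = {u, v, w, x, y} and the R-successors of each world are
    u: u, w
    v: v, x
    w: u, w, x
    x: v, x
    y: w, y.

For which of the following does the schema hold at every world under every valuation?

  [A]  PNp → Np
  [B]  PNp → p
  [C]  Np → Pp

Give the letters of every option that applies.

R is not symmetric: w R x but not x R w.
R is not euclidean: w R u and w R x but not u R x.
R is serial: every world has an R-successor.
(A) PNp → Np (the dual of axiom 5) characterises the euclidean frames. R is not euclidean — not valid.
(B) PNp → p is the dual of axiom B; it is valid on a frame exactly when R is symmetric. R is not symmetric, so not valid.
(C) Np → Pp (axiom D) characterises the serial frames. R is serial — valid.

C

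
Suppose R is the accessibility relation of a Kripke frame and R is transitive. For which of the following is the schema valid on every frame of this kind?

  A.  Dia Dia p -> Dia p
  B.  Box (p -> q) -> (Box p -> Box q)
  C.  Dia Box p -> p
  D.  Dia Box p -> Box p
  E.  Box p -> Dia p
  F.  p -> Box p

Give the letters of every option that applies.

A, B

(A) the dual of axiom 4: valid iff R is transitive. Every such R is transitive — valid.
(B) this is just K, valid on every normal frame.
(C) the dual of axiom B: valid iff R is symmetric. Such an R need not be symmetric — not valid.
(D) the dual of axiom 5: valid iff R is euclidean. Such an R need not be euclidean — not valid.
(E) axiom D: valid iff R is serial. Such an R need not be serial — not valid.
(F) p -> Box p is equivalent to ◇p→p; it holds exactly when R ⊆ identity. Such an R need not be a subset of the identity — not valid.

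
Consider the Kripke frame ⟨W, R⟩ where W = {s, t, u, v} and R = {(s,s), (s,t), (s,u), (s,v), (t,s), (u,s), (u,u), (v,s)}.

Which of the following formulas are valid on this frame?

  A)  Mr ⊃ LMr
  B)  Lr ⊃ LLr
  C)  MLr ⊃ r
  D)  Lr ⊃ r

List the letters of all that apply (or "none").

R is not reflexive: not t R t.
R is symmetric: every R-edge is matched by its reverse.
R is not transitive: t R s and s R t but not t R t.
R is not euclidean: s R t and s R u but not t R u.
(A) Mr ⊃ LMr is axiom 5, which corresponds to the euclidean property. R is not euclidean — not valid.
(B) Lr ⊃ LLr is axiom 4, which corresponds to transitivity. R is not transitive — not valid.
(C) MLr ⊃ r (the dual of axiom B) characterises the symmetric frames. R is symmetric — valid.
(D) axiom T: valid iff R is reflexive. R is not reflexive — not valid.

C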